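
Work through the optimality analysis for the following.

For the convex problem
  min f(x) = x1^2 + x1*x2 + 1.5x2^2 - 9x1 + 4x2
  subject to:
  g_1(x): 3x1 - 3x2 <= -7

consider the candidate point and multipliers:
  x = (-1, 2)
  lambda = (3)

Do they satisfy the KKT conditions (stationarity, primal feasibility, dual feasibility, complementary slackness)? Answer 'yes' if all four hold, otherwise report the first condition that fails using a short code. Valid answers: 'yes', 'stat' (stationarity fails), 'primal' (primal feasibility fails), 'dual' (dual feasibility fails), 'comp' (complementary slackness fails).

Gradient of f: grad f(x) = Q x + c = (-9, 9)
Constraint values g_i(x) = a_i^T x - b_i:
  g_1((-1, 2)) = -2
Stationarity residual: grad f(x) + sum_i lambda_i a_i = (0, 0)
  -> stationarity OK
Primal feasibility (all g_i <= 0): OK
Dual feasibility (all lambda_i >= 0): OK
Complementary slackness (lambda_i * g_i(x) = 0 for all i): FAILS

Verdict: the first failing condition is complementary_slackness -> comp.

comp


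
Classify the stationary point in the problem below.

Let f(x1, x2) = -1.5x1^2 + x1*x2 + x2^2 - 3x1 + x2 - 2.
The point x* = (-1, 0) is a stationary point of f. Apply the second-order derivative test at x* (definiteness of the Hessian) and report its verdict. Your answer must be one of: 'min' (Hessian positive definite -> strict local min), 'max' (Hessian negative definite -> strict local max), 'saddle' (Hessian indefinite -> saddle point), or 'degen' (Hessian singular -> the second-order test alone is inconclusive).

Compute the Hessian H = grad^2 f:
  H = [[-3, 1], [1, 2]]
Verify stationarity: grad f(x*) = H x* + g = (0, 0).
Eigenvalues of H: -3.1926, 2.1926.
Eigenvalues have mixed signs, so H is indefinite -> x* is a saddle point.

saddle


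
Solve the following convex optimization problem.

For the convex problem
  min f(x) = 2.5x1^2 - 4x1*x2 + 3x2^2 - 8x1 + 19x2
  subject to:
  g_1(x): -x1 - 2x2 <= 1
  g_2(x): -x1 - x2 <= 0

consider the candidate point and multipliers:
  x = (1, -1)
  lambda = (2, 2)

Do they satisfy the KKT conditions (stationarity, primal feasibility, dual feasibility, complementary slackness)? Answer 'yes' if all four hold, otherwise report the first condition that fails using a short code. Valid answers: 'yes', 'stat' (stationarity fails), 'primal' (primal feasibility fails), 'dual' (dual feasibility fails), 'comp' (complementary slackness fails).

Gradient of f: grad f(x) = Q x + c = (1, 9)
Constraint values g_i(x) = a_i^T x - b_i:
  g_1((1, -1)) = 0
  g_2((1, -1)) = 0
Stationarity residual: grad f(x) + sum_i lambda_i a_i = (-3, 3)
  -> stationarity FAILS
Primal feasibility (all g_i <= 0): OK
Dual feasibility (all lambda_i >= 0): OK
Complementary slackness (lambda_i * g_i(x) = 0 for all i): OK

Verdict: the first failing condition is stationarity -> stat.

stat


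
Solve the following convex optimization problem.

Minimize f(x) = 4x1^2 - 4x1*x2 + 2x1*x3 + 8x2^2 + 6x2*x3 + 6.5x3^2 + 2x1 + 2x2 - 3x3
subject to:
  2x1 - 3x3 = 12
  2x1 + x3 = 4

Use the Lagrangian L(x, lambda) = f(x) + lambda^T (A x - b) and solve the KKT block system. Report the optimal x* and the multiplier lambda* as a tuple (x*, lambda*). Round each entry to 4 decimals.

Form the Lagrangian:
  L(x, lambda) = (1/2) x^T Q x + c^T x + lambda^T (A x - b)
Stationarity (grad_x L = 0): Q x + c + A^T lambda = 0.
Primal feasibility: A x = b.

This gives the KKT block system:
  [ Q   A^T ] [ x     ]   [-c ]
  [ A    0  ] [ lambda ] = [ b ]

Solving the linear system:
  x*      = (3, 1.375, -2)
  lambda* = (-5.75, -2.5)
  f(x*)   = 46.875

x* = (3, 1.375, -2), lambda* = (-5.75, -2.5)


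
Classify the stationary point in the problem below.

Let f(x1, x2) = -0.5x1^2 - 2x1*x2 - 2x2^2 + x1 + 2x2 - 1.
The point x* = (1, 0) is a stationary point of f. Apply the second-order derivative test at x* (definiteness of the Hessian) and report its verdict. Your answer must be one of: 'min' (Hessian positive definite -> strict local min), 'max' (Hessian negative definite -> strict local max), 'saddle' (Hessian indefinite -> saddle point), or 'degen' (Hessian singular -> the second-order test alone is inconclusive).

Compute the Hessian H = grad^2 f:
  H = [[-1, -2], [-2, -4]]
Verify stationarity: grad f(x*) = H x* + g = (0, 0).
Eigenvalues of H: -5, 0.
H has a zero eigenvalue (singular; negative semidefinite but not definite), so H is neither positive definite, negative definite, nor indefinite. The second-order test alone is inconclusive -> degen.
(Indeed, f is constant along the null direction of H through x*, so x* is not a strict local extremum.)

degen


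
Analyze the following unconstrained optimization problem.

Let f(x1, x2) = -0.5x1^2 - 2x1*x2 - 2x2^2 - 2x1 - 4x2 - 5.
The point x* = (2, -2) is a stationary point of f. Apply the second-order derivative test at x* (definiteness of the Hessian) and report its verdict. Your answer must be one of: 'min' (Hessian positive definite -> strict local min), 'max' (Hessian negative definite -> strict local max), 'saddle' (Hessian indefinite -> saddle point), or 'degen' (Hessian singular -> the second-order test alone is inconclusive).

Compute the Hessian H = grad^2 f:
  H = [[-1, -2], [-2, -4]]
Verify stationarity: grad f(x*) = H x* + g = (0, 0).
Eigenvalues of H: -5, 0.
H has a zero eigenvalue (singular; negative semidefinite but not definite), so H is neither positive definite, negative definite, nor indefinite. The second-order test alone is inconclusive -> degen.
(Indeed, f is constant along the null direction of H through x*, so x* is not a strict local extremum.)

degen


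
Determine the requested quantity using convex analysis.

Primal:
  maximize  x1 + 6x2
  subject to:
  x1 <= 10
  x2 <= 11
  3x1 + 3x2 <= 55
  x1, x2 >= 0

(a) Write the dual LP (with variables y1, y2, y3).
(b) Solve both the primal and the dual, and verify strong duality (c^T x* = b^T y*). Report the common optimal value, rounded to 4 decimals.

The standard primal-dual pair for 'max c^T x s.t. A x <= b, x >= 0' is:
  Dual:  min b^T y  s.t.  A^T y >= c,  y >= 0.

So the dual LP is:
  minimize  10y1 + 11y2 + 55y3
  subject to:
    y1 + 3y3 >= 1
    y2 + 3y3 >= 6
    y1, y2, y3 >= 0

Solving the primal: x* = (7.3333, 11).
  primal value c^T x* = 73.3333.
Solving the dual: y* = (0, 5, 0.3333).
  dual value b^T y* = 73.3333.
Strong duality: c^T x* = b^T y*. Confirmed.

73.3333


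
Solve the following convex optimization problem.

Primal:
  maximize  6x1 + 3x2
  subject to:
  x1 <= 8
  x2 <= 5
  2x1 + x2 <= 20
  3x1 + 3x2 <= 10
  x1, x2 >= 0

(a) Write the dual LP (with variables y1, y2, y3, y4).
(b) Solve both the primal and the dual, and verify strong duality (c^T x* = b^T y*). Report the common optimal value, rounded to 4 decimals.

The standard primal-dual pair for 'max c^T x s.t. A x <= b, x >= 0' is:
  Dual:  min b^T y  s.t.  A^T y >= c,  y >= 0.

So the dual LP is:
  minimize  8y1 + 5y2 + 20y3 + 10y4
  subject to:
    y1 + 2y3 + 3y4 >= 6
    y2 + y3 + 3y4 >= 3
    y1, y2, y3, y4 >= 0

Solving the primal: x* = (3.3333, 0).
  primal value c^T x* = 20.
Solving the dual: y* = (0, 0, 0, 2).
  dual value b^T y* = 20.
Strong duality: c^T x* = b^T y*. Confirmed.

20


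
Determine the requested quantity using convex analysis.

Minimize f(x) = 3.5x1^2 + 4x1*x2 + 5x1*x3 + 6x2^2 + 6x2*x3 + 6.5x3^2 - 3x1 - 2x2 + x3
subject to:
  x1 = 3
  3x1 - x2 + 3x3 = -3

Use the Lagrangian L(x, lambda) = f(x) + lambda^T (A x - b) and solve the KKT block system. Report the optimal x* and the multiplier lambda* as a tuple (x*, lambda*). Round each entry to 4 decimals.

Form the Lagrangian:
  L(x, lambda) = (1/2) x^T Q x + c^T x + lambda^T (A x - b)
Stationarity (grad_x L = 0): Q x + c + A^T lambda = 0.
Primal feasibility: A x = b.

This gives the KKT block system:
  [ Q   A^T ] [ x     ]   [-c ]
  [ A    0  ] [ lambda ] = [ b ]

Solving the linear system:
  x*      = (3, 1.4904, -3.5032)
  lambda* = (-27.0446, 6.8662)
  f(x*)   = 43.1242

x* = (3, 1.4904, -3.5032), lambda* = (-27.0446, 6.8662)


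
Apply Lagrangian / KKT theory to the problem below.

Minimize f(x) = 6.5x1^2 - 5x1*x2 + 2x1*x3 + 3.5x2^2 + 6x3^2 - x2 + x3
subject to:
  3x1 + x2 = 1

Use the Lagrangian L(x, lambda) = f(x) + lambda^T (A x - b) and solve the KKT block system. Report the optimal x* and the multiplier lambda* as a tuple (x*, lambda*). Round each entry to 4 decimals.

Form the Lagrangian:
  L(x, lambda) = (1/2) x^T Q x + c^T x + lambda^T (A x - b)
Stationarity (grad_x L = 0): Q x + c + A^T lambda = 0.
Primal feasibility: A x = b.

This gives the KKT block system:
  [ Q   A^T ] [ x     ]   [-c ]
  [ A    0  ] [ lambda ] = [ b ]

Solving the linear system:
  x*      = (0.2192, 0.3423, -0.1199)
  lambda* = (-0.2997)
  f(x*)   = -0.0812

x* = (0.2192, 0.3423, -0.1199), lambda* = (-0.2997)


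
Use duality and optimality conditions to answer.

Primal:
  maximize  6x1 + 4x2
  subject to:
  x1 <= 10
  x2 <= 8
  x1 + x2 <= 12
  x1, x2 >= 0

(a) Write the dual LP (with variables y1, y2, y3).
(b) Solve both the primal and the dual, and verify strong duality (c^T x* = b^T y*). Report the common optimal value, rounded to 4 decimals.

The standard primal-dual pair for 'max c^T x s.t. A x <= b, x >= 0' is:
  Dual:  min b^T y  s.t.  A^T y >= c,  y >= 0.

So the dual LP is:
  minimize  10y1 + 8y2 + 12y3
  subject to:
    y1 + y3 >= 6
    y2 + y3 >= 4
    y1, y2, y3 >= 0

Solving the primal: x* = (10, 2).
  primal value c^T x* = 68.
Solving the dual: y* = (2, 0, 4).
  dual value b^T y* = 68.
Strong duality: c^T x* = b^T y*. Confirmed.

68


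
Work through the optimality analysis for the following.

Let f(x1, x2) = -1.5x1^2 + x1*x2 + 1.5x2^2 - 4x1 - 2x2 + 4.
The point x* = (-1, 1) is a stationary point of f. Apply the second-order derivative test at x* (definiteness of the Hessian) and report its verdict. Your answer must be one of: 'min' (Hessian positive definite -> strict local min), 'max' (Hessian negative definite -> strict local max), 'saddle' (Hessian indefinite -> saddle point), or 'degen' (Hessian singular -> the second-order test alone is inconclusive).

Compute the Hessian H = grad^2 f:
  H = [[-3, 1], [1, 3]]
Verify stationarity: grad f(x*) = H x* + g = (0, 0).
Eigenvalues of H: -3.1623, 3.1623.
Eigenvalues have mixed signs, so H is indefinite -> x* is a saddle point.

saddle


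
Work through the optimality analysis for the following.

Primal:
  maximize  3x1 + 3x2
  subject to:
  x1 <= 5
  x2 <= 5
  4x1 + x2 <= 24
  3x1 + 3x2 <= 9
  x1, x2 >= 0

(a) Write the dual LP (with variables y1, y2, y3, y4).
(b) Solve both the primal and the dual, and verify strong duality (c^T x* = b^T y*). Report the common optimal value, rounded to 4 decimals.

The standard primal-dual pair for 'max c^T x s.t. A x <= b, x >= 0' is:
  Dual:  min b^T y  s.t.  A^T y >= c,  y >= 0.

So the dual LP is:
  minimize  5y1 + 5y2 + 24y3 + 9y4
  subject to:
    y1 + 4y3 + 3y4 >= 3
    y2 + y3 + 3y4 >= 3
    y1, y2, y3, y4 >= 0

Solving the primal: x* = (3, 0).
  primal value c^T x* = 9.
Solving the dual: y* = (0, 0, 0, 1).
  dual value b^T y* = 9.
Strong duality: c^T x* = b^T y*. Confirmed.

9


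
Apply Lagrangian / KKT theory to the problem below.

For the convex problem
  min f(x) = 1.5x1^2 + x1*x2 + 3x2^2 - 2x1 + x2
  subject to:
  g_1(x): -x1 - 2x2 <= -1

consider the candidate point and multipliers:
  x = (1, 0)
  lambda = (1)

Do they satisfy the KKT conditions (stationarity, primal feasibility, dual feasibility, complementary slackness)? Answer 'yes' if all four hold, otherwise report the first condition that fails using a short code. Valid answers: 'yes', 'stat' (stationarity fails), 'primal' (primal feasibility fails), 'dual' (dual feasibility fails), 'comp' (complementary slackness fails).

Gradient of f: grad f(x) = Q x + c = (1, 2)
Constraint values g_i(x) = a_i^T x - b_i:
  g_1((1, 0)) = 0
Stationarity residual: grad f(x) + sum_i lambda_i a_i = (0, 0)
  -> stationarity OK
Primal feasibility (all g_i <= 0): OK
Dual feasibility (all lambda_i >= 0): OK
Complementary slackness (lambda_i * g_i(x) = 0 for all i): OK

Verdict: yes, KKT holds.

yes


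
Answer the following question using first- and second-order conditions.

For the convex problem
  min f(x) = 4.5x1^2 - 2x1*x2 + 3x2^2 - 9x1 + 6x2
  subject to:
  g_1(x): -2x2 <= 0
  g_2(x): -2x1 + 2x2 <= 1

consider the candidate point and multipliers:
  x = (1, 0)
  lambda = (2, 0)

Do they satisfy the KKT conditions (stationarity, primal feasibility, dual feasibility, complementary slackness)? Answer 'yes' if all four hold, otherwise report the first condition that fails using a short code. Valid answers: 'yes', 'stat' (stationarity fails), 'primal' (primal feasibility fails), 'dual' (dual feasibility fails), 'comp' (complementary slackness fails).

Gradient of f: grad f(x) = Q x + c = (0, 4)
Constraint values g_i(x) = a_i^T x - b_i:
  g_1((1, 0)) = 0
  g_2((1, 0)) = -3
Stationarity residual: grad f(x) + sum_i lambda_i a_i = (0, 0)
  -> stationarity OK
Primal feasibility (all g_i <= 0): OK
Dual feasibility (all lambda_i >= 0): OK
Complementary slackness (lambda_i * g_i(x) = 0 for all i): OK

Verdict: yes, KKT holds.

yes


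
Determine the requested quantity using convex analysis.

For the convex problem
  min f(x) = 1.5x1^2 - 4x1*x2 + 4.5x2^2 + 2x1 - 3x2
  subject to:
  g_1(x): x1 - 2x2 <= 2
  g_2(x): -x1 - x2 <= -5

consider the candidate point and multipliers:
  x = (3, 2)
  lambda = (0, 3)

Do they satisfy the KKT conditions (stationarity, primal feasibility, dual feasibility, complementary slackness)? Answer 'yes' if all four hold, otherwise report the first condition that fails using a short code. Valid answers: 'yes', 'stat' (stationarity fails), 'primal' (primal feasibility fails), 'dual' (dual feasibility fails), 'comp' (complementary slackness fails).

Gradient of f: grad f(x) = Q x + c = (3, 3)
Constraint values g_i(x) = a_i^T x - b_i:
  g_1((3, 2)) = -3
  g_2((3, 2)) = 0
Stationarity residual: grad f(x) + sum_i lambda_i a_i = (0, 0)
  -> stationarity OK
Primal feasibility (all g_i <= 0): OK
Dual feasibility (all lambda_i >= 0): OK
Complementary slackness (lambda_i * g_i(x) = 0 for all i): OK

Verdict: yes, KKT holds.

yes


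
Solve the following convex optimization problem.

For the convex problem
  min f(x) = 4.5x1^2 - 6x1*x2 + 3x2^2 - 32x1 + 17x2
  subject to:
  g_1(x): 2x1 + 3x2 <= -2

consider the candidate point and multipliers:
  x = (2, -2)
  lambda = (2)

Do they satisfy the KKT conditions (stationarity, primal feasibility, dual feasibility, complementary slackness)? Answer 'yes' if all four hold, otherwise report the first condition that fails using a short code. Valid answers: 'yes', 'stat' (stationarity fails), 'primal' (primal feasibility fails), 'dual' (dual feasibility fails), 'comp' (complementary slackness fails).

Gradient of f: grad f(x) = Q x + c = (-2, -7)
Constraint values g_i(x) = a_i^T x - b_i:
  g_1((2, -2)) = 0
Stationarity residual: grad f(x) + sum_i lambda_i a_i = (2, -1)
  -> stationarity FAILS
Primal feasibility (all g_i <= 0): OK
Dual feasibility (all lambda_i >= 0): OK
Complementary slackness (lambda_i * g_i(x) = 0 for all i): OK

Verdict: the first failing condition is stationarity -> stat.

stat


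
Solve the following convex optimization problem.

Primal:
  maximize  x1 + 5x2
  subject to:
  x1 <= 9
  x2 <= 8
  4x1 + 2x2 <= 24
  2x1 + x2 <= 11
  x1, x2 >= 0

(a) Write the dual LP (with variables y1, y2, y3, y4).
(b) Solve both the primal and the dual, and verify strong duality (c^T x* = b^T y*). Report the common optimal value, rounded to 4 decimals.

The standard primal-dual pair for 'max c^T x s.t. A x <= b, x >= 0' is:
  Dual:  min b^T y  s.t.  A^T y >= c,  y >= 0.

So the dual LP is:
  minimize  9y1 + 8y2 + 24y3 + 11y4
  subject to:
    y1 + 4y3 + 2y4 >= 1
    y2 + 2y3 + y4 >= 5
    y1, y2, y3, y4 >= 0

Solving the primal: x* = (1.5, 8).
  primal value c^T x* = 41.5.
Solving the dual: y* = (0, 4.5, 0, 0.5).
  dual value b^T y* = 41.5.
Strong duality: c^T x* = b^T y*. Confirmed.

41.5


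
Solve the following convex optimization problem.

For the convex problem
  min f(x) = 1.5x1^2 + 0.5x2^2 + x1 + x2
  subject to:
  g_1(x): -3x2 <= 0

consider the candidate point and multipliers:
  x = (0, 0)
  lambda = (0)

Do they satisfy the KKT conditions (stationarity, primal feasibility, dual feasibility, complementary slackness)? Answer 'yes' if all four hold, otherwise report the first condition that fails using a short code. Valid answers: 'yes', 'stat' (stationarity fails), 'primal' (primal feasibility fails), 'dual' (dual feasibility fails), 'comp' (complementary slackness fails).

Gradient of f: grad f(x) = Q x + c = (1, 1)
Constraint values g_i(x) = a_i^T x - b_i:
  g_1((0, 0)) = 0
Stationarity residual: grad f(x) + sum_i lambda_i a_i = (1, 1)
  -> stationarity FAILS
Primal feasibility (all g_i <= 0): OK
Dual feasibility (all lambda_i >= 0): OK
Complementary slackness (lambda_i * g_i(x) = 0 for all i): OK

Verdict: the first failing condition is stationarity -> stat.

stat


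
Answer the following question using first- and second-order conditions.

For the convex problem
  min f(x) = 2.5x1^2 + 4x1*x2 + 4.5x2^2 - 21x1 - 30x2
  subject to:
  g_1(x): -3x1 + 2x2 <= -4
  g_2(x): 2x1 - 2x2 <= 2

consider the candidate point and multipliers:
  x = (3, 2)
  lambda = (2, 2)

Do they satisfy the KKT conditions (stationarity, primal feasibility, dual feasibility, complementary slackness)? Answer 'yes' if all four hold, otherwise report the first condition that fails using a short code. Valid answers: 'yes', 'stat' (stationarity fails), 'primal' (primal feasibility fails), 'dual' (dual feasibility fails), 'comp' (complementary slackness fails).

Gradient of f: grad f(x) = Q x + c = (2, 0)
Constraint values g_i(x) = a_i^T x - b_i:
  g_1((3, 2)) = -1
  g_2((3, 2)) = 0
Stationarity residual: grad f(x) + sum_i lambda_i a_i = (0, 0)
  -> stationarity OK
Primal feasibility (all g_i <= 0): OK
Dual feasibility (all lambda_i >= 0): OK
Complementary slackness (lambda_i * g_i(x) = 0 for all i): FAILS

Verdict: the first failing condition is complementary_slackness -> comp.

comp


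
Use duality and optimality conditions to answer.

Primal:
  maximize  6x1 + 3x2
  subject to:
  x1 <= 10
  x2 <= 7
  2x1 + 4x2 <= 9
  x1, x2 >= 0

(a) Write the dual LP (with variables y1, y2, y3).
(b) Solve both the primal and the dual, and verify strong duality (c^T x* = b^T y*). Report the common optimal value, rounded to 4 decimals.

The standard primal-dual pair for 'max c^T x s.t. A x <= b, x >= 0' is:
  Dual:  min b^T y  s.t.  A^T y >= c,  y >= 0.

So the dual LP is:
  minimize  10y1 + 7y2 + 9y3
  subject to:
    y1 + 2y3 >= 6
    y2 + 4y3 >= 3
    y1, y2, y3 >= 0

Solving the primal: x* = (4.5, 0).
  primal value c^T x* = 27.
Solving the dual: y* = (0, 0, 3).
  dual value b^T y* = 27.
Strong duality: c^T x* = b^T y*. Confirmed.

27


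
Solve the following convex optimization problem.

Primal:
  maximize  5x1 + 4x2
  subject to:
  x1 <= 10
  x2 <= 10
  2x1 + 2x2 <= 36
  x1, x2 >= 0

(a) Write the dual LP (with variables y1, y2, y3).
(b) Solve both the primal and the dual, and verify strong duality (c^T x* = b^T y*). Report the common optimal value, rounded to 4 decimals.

The standard primal-dual pair for 'max c^T x s.t. A x <= b, x >= 0' is:
  Dual:  min b^T y  s.t.  A^T y >= c,  y >= 0.

So the dual LP is:
  minimize  10y1 + 10y2 + 36y3
  subject to:
    y1 + 2y3 >= 5
    y2 + 2y3 >= 4
    y1, y2, y3 >= 0

Solving the primal: x* = (10, 8).
  primal value c^T x* = 82.
Solving the dual: y* = (1, 0, 2).
  dual value b^T y* = 82.
Strong duality: c^T x* = b^T y*. Confirmed.

82


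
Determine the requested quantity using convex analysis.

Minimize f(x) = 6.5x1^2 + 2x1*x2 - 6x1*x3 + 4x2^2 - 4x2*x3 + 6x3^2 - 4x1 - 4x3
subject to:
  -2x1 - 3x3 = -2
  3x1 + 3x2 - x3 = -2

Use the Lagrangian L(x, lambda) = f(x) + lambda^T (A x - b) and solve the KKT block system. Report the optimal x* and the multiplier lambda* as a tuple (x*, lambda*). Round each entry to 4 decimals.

Form the Lagrangian:
  L(x, lambda) = (1/2) x^T Q x + c^T x + lambda^T (A x - b)
Stationarity (grad_x L = 0): Q x + c + A^T lambda = 0.
Primal feasibility: A x = b.

This gives the KKT block system:
  [ Q   A^T ] [ x     ]   [-c ]
  [ A    0  ] [ lambda ] = [ b ]

Solving the linear system:
  x*      = (0.1911, -0.678, 0.5393)
  lambda* = (0.5457, 2.3996)
  f(x*)   = 1.4846

x* = (0.1911, -0.678, 0.5393), lambda* = (0.5457, 2.3996)


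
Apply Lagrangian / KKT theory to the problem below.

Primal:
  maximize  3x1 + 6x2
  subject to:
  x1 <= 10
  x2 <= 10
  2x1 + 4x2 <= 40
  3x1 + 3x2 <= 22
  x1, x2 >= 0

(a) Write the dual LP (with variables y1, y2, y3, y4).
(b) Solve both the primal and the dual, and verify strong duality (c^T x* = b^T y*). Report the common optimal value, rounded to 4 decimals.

The standard primal-dual pair for 'max c^T x s.t. A x <= b, x >= 0' is:
  Dual:  min b^T y  s.t.  A^T y >= c,  y >= 0.

So the dual LP is:
  minimize  10y1 + 10y2 + 40y3 + 22y4
  subject to:
    y1 + 2y3 + 3y4 >= 3
    y2 + 4y3 + 3y4 >= 6
    y1, y2, y3, y4 >= 0

Solving the primal: x* = (0, 7.3333).
  primal value c^T x* = 44.
Solving the dual: y* = (0, 0, 0, 2).
  dual value b^T y* = 44.
Strong duality: c^T x* = b^T y*. Confirmed.

44


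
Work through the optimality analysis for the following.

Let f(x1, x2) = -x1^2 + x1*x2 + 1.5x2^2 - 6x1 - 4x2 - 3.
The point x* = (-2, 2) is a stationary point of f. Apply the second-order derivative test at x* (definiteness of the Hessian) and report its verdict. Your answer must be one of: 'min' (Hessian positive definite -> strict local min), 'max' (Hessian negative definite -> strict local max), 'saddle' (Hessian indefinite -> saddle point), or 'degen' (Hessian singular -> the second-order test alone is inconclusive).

Compute the Hessian H = grad^2 f:
  H = [[-2, 1], [1, 3]]
Verify stationarity: grad f(x*) = H x* + g = (0, 0).
Eigenvalues of H: -2.1926, 3.1926.
Eigenvalues have mixed signs, so H is indefinite -> x* is a saddle point.

saddle


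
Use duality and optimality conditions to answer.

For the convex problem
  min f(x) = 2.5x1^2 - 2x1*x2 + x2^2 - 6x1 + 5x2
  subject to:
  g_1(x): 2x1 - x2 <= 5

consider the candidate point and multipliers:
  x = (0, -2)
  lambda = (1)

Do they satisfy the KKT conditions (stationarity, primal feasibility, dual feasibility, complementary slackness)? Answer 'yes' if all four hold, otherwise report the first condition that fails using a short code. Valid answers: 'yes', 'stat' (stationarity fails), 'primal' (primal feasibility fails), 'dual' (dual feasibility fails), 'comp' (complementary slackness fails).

Gradient of f: grad f(x) = Q x + c = (-2, 1)
Constraint values g_i(x) = a_i^T x - b_i:
  g_1((0, -2)) = -3
Stationarity residual: grad f(x) + sum_i lambda_i a_i = (0, 0)
  -> stationarity OK
Primal feasibility (all g_i <= 0): OK
Dual feasibility (all lambda_i >= 0): OK
Complementary slackness (lambda_i * g_i(x) = 0 for all i): FAILS

Verdict: the first failing condition is complementary_slackness -> comp.

comp


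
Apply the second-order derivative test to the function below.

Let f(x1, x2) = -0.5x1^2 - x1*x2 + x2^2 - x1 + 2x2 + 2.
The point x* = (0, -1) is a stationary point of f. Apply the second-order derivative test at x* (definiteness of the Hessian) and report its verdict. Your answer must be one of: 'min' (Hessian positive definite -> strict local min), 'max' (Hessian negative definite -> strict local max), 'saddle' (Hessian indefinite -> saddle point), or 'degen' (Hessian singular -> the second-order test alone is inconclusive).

Compute the Hessian H = grad^2 f:
  H = [[-1, -1], [-1, 2]]
Verify stationarity: grad f(x*) = H x* + g = (0, 0).
Eigenvalues of H: -1.3028, 2.3028.
Eigenvalues have mixed signs, so H is indefinite -> x* is a saddle point.

saddle


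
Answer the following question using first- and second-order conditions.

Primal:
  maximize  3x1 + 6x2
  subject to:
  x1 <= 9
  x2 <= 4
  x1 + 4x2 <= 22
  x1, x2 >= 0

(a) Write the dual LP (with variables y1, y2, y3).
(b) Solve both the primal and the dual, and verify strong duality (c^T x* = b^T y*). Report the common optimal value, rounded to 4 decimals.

The standard primal-dual pair for 'max c^T x s.t. A x <= b, x >= 0' is:
  Dual:  min b^T y  s.t.  A^T y >= c,  y >= 0.

So the dual LP is:
  minimize  9y1 + 4y2 + 22y3
  subject to:
    y1 + y3 >= 3
    y2 + 4y3 >= 6
    y1, y2, y3 >= 0

Solving the primal: x* = (9, 3.25).
  primal value c^T x* = 46.5.
Solving the dual: y* = (1.5, 0, 1.5).
  dual value b^T y* = 46.5.
Strong duality: c^T x* = b^T y*. Confirmed.

46.5


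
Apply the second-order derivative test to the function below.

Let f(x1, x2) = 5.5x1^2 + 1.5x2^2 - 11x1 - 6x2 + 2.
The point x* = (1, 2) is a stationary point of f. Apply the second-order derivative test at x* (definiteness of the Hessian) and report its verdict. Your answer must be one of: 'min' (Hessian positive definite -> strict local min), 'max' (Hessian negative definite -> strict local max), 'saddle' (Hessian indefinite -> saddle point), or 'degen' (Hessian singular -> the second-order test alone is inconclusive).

Compute the Hessian H = grad^2 f:
  H = [[11, 0], [0, 3]]
Verify stationarity: grad f(x*) = H x* + g = (0, 0).
Eigenvalues of H: 3, 11.
Both eigenvalues > 0, so H is positive definite -> x* is a strict local min.

min


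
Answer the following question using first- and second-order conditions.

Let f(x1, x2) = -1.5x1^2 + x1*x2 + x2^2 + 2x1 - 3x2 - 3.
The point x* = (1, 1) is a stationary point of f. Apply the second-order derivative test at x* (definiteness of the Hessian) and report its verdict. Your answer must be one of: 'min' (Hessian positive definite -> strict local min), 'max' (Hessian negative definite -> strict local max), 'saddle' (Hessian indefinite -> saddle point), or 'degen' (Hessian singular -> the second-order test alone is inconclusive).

Compute the Hessian H = grad^2 f:
  H = [[-3, 1], [1, 2]]
Verify stationarity: grad f(x*) = H x* + g = (0, 0).
Eigenvalues of H: -3.1926, 2.1926.
Eigenvalues have mixed signs, so H is indefinite -> x* is a saddle point.

saddle


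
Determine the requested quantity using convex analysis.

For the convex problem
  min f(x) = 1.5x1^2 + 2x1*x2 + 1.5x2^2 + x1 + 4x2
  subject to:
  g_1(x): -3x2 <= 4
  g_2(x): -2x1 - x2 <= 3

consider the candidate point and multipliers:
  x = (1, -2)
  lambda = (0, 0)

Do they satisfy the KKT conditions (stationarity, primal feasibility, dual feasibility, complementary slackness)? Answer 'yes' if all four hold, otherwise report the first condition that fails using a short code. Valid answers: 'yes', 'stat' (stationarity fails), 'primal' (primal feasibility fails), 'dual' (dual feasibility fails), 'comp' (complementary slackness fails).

Gradient of f: grad f(x) = Q x + c = (0, 0)
Constraint values g_i(x) = a_i^T x - b_i:
  g_1((1, -2)) = 2
  g_2((1, -2)) = -3
Stationarity residual: grad f(x) + sum_i lambda_i a_i = (0, 0)
  -> stationarity OK
Primal feasibility (all g_i <= 0): FAILS
Dual feasibility (all lambda_i >= 0): OK
Complementary slackness (lambda_i * g_i(x) = 0 for all i): OK

Verdict: the first failing condition is primal_feasibility -> primal.

primal


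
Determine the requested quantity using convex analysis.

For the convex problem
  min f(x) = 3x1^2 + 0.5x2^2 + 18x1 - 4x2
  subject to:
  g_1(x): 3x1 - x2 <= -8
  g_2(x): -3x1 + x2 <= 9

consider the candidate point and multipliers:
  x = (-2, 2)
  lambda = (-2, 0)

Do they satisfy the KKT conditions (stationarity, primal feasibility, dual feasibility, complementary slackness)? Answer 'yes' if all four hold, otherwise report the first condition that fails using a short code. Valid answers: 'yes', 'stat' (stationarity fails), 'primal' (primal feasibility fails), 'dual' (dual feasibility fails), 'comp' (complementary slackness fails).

Gradient of f: grad f(x) = Q x + c = (6, -2)
Constraint values g_i(x) = a_i^T x - b_i:
  g_1((-2, 2)) = 0
  g_2((-2, 2)) = -1
Stationarity residual: grad f(x) + sum_i lambda_i a_i = (0, 0)
  -> stationarity OK
Primal feasibility (all g_i <= 0): OK
Dual feasibility (all lambda_i >= 0): FAILS
Complementary slackness (lambda_i * g_i(x) = 0 for all i): OK

Verdict: the first failing condition is dual_feasibility -> dual.

dual


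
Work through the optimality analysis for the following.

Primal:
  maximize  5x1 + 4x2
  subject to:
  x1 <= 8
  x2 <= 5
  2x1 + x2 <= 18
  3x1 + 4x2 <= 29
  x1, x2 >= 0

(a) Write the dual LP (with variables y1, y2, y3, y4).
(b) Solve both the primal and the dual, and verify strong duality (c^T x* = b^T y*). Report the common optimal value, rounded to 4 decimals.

The standard primal-dual pair for 'max c^T x s.t. A x <= b, x >= 0' is:
  Dual:  min b^T y  s.t.  A^T y >= c,  y >= 0.

So the dual LP is:
  minimize  8y1 + 5y2 + 18y3 + 29y4
  subject to:
    y1 + 2y3 + 3y4 >= 5
    y2 + y3 + 4y4 >= 4
    y1, y2, y3, y4 >= 0

Solving the primal: x* = (8, 1.25).
  primal value c^T x* = 45.
Solving the dual: y* = (2, 0, 0, 1).
  dual value b^T y* = 45.
Strong duality: c^T x* = b^T y*. Confirmed.

45


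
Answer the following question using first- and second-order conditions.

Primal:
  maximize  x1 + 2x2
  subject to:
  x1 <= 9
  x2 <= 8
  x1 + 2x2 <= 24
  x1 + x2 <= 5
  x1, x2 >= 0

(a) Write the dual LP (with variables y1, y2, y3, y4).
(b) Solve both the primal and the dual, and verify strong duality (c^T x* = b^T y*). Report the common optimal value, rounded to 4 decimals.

The standard primal-dual pair for 'max c^T x s.t. A x <= b, x >= 0' is:
  Dual:  min b^T y  s.t.  A^T y >= c,  y >= 0.

So the dual LP is:
  minimize  9y1 + 8y2 + 24y3 + 5y4
  subject to:
    y1 + y3 + y4 >= 1
    y2 + 2y3 + y4 >= 2
    y1, y2, y3, y4 >= 0

Solving the primal: x* = (0, 5).
  primal value c^T x* = 10.
Solving the dual: y* = (0, 0, 0, 2).
  dual value b^T y* = 10.
Strong duality: c^T x* = b^T y*. Confirmed.

10


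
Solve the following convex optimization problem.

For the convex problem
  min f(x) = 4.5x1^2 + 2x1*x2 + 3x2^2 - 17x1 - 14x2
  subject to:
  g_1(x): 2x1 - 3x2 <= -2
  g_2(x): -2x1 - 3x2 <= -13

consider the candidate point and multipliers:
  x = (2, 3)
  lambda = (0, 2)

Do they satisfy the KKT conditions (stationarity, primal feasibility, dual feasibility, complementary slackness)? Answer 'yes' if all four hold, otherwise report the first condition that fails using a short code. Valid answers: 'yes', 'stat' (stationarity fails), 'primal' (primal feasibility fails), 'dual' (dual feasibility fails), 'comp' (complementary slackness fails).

Gradient of f: grad f(x) = Q x + c = (7, 8)
Constraint values g_i(x) = a_i^T x - b_i:
  g_1((2, 3)) = -3
  g_2((2, 3)) = 0
Stationarity residual: grad f(x) + sum_i lambda_i a_i = (3, 2)
  -> stationarity FAILS
Primal feasibility (all g_i <= 0): OK
Dual feasibility (all lambda_i >= 0): OK
Complementary slackness (lambda_i * g_i(x) = 0 for all i): OK

Verdict: the first failing condition is stationarity -> stat.

stat


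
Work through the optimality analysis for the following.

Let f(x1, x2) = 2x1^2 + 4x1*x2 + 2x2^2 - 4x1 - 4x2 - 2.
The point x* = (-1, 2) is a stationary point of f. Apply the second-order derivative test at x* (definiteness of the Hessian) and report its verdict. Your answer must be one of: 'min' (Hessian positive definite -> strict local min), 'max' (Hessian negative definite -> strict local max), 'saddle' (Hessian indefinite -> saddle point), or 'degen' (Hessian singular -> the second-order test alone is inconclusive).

Compute the Hessian H = grad^2 f:
  H = [[4, 4], [4, 4]]
Verify stationarity: grad f(x*) = H x* + g = (0, 0).
Eigenvalues of H: 0, 8.
H has a zero eigenvalue (singular; positive semidefinite but not definite), so H is neither positive definite, negative definite, nor indefinite. The second-order test alone is inconclusive -> degen.
(Indeed, f is constant along the null direction of H through x*, so x* is not a strict local extremum.)

degen


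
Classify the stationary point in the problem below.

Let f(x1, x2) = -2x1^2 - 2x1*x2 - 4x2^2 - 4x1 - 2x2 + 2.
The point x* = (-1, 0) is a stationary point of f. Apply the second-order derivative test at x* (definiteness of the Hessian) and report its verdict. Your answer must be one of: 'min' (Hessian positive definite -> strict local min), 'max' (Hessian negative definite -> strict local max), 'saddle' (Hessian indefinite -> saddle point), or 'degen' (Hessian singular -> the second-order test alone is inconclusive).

Compute the Hessian H = grad^2 f:
  H = [[-4, -2], [-2, -8]]
Verify stationarity: grad f(x*) = H x* + g = (0, 0).
Eigenvalues of H: -8.8284, -3.1716.
Both eigenvalues < 0, so H is negative definite -> x* is a strict local max.

max


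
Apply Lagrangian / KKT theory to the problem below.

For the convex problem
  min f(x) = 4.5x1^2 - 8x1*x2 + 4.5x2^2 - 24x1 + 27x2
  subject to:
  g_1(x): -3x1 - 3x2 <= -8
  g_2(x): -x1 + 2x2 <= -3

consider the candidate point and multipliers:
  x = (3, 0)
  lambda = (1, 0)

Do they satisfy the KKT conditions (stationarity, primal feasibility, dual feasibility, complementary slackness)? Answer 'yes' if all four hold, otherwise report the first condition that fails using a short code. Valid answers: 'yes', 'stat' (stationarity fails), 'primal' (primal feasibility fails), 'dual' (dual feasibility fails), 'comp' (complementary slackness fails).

Gradient of f: grad f(x) = Q x + c = (3, 3)
Constraint values g_i(x) = a_i^T x - b_i:
  g_1((3, 0)) = -1
  g_2((3, 0)) = 0
Stationarity residual: grad f(x) + sum_i lambda_i a_i = (0, 0)
  -> stationarity OK
Primal feasibility (all g_i <= 0): OK
Dual feasibility (all lambda_i >= 0): OK
Complementary slackness (lambda_i * g_i(x) = 0 for all i): FAILS

Verdict: the first failing condition is complementary_slackness -> comp.

comp


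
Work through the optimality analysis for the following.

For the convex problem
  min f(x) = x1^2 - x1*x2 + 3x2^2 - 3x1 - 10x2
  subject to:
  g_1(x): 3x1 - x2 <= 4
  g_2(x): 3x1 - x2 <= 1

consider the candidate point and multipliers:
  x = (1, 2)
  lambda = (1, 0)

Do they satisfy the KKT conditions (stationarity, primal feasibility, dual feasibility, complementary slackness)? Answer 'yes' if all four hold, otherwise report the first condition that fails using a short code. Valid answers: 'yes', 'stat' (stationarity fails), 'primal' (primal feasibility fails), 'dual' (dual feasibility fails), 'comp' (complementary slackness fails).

Gradient of f: grad f(x) = Q x + c = (-3, 1)
Constraint values g_i(x) = a_i^T x - b_i:
  g_1((1, 2)) = -3
  g_2((1, 2)) = 0
Stationarity residual: grad f(x) + sum_i lambda_i a_i = (0, 0)
  -> stationarity OK
Primal feasibility (all g_i <= 0): OK
Dual feasibility (all lambda_i >= 0): OK
Complementary slackness (lambda_i * g_i(x) = 0 for all i): FAILS

Verdict: the first failing condition is complementary_slackness -> comp.

comp


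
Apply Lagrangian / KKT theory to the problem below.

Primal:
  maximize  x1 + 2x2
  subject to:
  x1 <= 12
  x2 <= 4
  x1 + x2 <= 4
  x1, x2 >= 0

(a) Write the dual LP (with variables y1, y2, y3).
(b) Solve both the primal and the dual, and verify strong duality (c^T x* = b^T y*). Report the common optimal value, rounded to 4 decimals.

The standard primal-dual pair for 'max c^T x s.t. A x <= b, x >= 0' is:
  Dual:  min b^T y  s.t.  A^T y >= c,  y >= 0.

So the dual LP is:
  minimize  12y1 + 4y2 + 4y3
  subject to:
    y1 + y3 >= 1
    y2 + y3 >= 2
    y1, y2, y3 >= 0

Solving the primal: x* = (0, 4).
  primal value c^T x* = 8.
Solving the dual: y* = (0, 1, 1).
  dual value b^T y* = 8.
Strong duality: c^T x* = b^T y*. Confirmed.

8


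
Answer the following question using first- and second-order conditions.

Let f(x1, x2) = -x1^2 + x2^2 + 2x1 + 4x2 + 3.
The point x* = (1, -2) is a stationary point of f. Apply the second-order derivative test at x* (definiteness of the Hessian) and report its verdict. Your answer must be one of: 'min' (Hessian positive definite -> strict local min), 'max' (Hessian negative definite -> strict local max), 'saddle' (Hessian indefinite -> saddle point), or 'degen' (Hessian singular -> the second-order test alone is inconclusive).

Compute the Hessian H = grad^2 f:
  H = [[-2, 0], [0, 2]]
Verify stationarity: grad f(x*) = H x* + g = (0, 0).
Eigenvalues of H: -2, 2.
Eigenvalues have mixed signs, so H is indefinite -> x* is a saddle point.

saddle


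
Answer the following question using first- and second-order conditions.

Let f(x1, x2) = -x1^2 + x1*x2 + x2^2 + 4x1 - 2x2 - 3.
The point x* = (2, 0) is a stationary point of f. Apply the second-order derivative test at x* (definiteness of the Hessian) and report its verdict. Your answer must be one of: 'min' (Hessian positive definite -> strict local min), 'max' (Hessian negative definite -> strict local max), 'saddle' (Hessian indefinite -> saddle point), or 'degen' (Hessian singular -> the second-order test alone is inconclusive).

Compute the Hessian H = grad^2 f:
  H = [[-2, 1], [1, 2]]
Verify stationarity: grad f(x*) = H x* + g = (0, 0).
Eigenvalues of H: -2.2361, 2.2361.
Eigenvalues have mixed signs, so H is indefinite -> x* is a saddle point.

saddle


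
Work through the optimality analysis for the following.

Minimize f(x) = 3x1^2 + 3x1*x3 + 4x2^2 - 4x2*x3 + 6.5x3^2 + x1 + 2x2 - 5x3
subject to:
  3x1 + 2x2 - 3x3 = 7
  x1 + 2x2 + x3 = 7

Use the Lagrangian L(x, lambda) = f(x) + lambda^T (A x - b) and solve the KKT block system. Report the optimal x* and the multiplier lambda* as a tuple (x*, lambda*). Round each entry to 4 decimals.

Form the Lagrangian:
  L(x, lambda) = (1/2) x^T Q x + c^T x + lambda^T (A x - b)
Stationarity (grad_x L = 0): Q x + c + A^T lambda = 0.
Primal feasibility: A x = b.

This gives the KKT block system:
  [ Q   A^T ] [ x     ]   [-c ]
  [ A    0  ] [ lambda ] = [ b ]

Solving the linear system:
  x*      = (1.5696, 2.3228, 0.7848)
  lambda* = (-2.0253, -6.6962)
  f(x*)   = 31.6709

x* = (1.5696, 2.3228, 0.7848), lambda* = (-2.0253, -6.6962)


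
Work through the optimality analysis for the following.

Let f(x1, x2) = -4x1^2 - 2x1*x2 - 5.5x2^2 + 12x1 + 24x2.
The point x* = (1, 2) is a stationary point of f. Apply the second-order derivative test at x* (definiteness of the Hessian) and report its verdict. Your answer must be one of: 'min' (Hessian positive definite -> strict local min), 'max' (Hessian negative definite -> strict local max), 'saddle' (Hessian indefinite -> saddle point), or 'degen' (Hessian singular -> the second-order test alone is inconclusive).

Compute the Hessian H = grad^2 f:
  H = [[-8, -2], [-2, -11]]
Verify stationarity: grad f(x*) = H x* + g = (0, 0).
Eigenvalues of H: -12, -7.
Both eigenvalues < 0, so H is negative definite -> x* is a strict local max.

max


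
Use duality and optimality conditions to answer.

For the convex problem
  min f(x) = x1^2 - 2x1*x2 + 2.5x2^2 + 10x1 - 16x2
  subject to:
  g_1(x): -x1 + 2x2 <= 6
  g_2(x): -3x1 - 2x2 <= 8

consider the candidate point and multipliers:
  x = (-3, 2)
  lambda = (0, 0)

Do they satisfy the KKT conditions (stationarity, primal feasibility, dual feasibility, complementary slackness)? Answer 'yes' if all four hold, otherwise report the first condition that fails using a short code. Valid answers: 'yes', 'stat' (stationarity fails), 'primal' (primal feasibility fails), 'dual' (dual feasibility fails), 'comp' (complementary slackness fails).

Gradient of f: grad f(x) = Q x + c = (0, 0)
Constraint values g_i(x) = a_i^T x - b_i:
  g_1((-3, 2)) = 1
  g_2((-3, 2)) = -3
Stationarity residual: grad f(x) + sum_i lambda_i a_i = (0, 0)
  -> stationarity OK
Primal feasibility (all g_i <= 0): FAILS
Dual feasibility (all lambda_i >= 0): OK
Complementary slackness (lambda_i * g_i(x) = 0 for all i): OK

Verdict: the first failing condition is primal_feasibility -> primal.

primal


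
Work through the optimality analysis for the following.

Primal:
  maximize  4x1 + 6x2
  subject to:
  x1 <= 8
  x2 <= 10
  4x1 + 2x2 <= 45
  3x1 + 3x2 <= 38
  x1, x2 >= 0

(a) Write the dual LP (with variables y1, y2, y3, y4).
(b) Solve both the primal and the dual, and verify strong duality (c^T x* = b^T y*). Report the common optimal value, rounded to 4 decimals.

The standard primal-dual pair for 'max c^T x s.t. A x <= b, x >= 0' is:
  Dual:  min b^T y  s.t.  A^T y >= c,  y >= 0.

So the dual LP is:
  minimize  8y1 + 10y2 + 45y3 + 38y4
  subject to:
    y1 + 4y3 + 3y4 >= 4
    y2 + 2y3 + 3y4 >= 6
    y1, y2, y3, y4 >= 0

Solving the primal: x* = (2.6667, 10).
  primal value c^T x* = 70.6667.
Solving the dual: y* = (0, 2, 0, 1.3333).
  dual value b^T y* = 70.6667.
Strong duality: c^T x* = b^T y*. Confirmed.

70.6667
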